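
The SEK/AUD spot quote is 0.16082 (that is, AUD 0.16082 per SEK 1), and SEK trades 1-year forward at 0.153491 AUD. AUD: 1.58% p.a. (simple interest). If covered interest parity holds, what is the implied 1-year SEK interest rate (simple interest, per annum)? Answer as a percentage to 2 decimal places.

T = 1 year.
By CIP, F/S equals the AUD-to-SEK growth ratio: 0.153491/0.16082 = 0.9544273.
AUD growth factor: 1 + 0.0158×1 = 1.015800.
That pins the SEK growth at 1.0643032.
r = (1.0643032 − 1)/1 = 0.064303 → 6.43%.

6.43%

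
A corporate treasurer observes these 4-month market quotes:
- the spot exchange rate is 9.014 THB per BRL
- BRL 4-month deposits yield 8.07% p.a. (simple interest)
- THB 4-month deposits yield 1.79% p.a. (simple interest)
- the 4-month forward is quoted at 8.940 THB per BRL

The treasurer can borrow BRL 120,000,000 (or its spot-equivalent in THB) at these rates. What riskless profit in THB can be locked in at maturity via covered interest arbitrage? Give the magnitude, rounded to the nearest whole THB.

T = 4/12 years.
Route A — deposit BRL, sell forward: 120,000,000 × 1.026900 × 8.940 = THB 1,101,658,320.00.
Route B — convert at spot, deposit THB: 120,000,000 × 9.014 × 1.005966666667 = THB 1,088,134,024.00.
The quoted forward overvalues BRL, so borrow THB, buy BRL at spot, deposit the BRL at 8.07%, and sell the proceeds forward at 8.940.
Arbitrage profit = |1,101,658,320.00 − 1,088,134,024.00| = THB 13,524,296.

THB 13,524,296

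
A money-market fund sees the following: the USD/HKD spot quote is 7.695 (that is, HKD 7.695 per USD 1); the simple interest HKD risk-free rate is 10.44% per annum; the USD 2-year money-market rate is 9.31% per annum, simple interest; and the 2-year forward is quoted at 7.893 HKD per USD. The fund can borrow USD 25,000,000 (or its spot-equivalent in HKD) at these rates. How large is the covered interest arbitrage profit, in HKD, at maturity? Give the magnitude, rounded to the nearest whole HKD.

T = 2 years.
Keep in USD, deliver into the forward: 25,000,000·1.186200·7.893 = HKD 234,066,915.00.
Swap to HKD now, deposit: 25,000,000·7.695·1.208800 = HKD 232,542,900.00.
The quoted forward overvalues USD, so borrow HKD, buy USD at spot, deposit the USD at 9.31%, and sell the proceeds forward at 7.893.
Arbitrage profit = |234,066,915.00 − 232,542,900.00| = HKD 1,524,015.

HKD 1,524,015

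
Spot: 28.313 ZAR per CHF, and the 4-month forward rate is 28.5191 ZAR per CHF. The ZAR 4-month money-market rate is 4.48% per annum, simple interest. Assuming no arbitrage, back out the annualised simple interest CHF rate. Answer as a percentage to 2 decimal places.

2.28%

T = 4/12 years.
CIP gives F = S · g_ZAR/g_CHF, so g_ZAR/g_CHF = 28.5191/28.313 = 1.0072793.
The ZAR side grows by 1 + 0.0448×4/12 = 1.0149333.
So the CHF growth factor = 1.0075987.
(1.0075987 − 1)/T = 0.022796, i.e. 2.28%.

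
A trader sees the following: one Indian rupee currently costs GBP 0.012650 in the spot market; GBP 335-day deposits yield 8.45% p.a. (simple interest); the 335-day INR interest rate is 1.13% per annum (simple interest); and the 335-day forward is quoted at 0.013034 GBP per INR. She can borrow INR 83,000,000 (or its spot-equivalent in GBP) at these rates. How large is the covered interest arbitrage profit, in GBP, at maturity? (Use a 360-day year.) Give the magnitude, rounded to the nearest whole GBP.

GBP 39,312

T = 335/360 years.
Route A — deposit INR, sell forward: 83,000,000 × 1.010515278 × 0.013034 = GBP 1,093,197.66.
Route B — convert at spot, deposit GBP: 83,000,000 × 0.012650 × 1.078631944 = GBP 1,132,509.61.
The quoted forward undervalues INR, so borrow INR, convert to GBP at spot, deposit the GBP at 8.45%, and buy INR forward at 0.013034 to cover the loan.
The gap between the two covered legs is GBP 39,312.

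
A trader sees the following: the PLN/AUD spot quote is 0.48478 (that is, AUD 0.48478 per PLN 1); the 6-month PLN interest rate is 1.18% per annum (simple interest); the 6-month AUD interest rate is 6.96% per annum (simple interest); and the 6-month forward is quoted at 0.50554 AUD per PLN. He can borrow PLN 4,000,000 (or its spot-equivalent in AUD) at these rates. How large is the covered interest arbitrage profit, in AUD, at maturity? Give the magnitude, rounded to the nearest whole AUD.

T = 6/12 years.
Route A — deposit PLN, sell forward: 4,000,000 × 1.005900 × 0.50554 = AUD 2,034,090.74.
Route B — convert at spot, deposit AUD: 4,000,000 × 0.48478 × 1.034800 = AUD 2,006,601.38.
The quoted forward overvalues PLN, so borrow AUD, buy PLN at spot, deposit the PLN at 1.18%, and sell the proceeds forward at 0.50554.
Profit = 2,034,090.74 − 2,006,601.38 = AUD 27,489.

AUD 27,489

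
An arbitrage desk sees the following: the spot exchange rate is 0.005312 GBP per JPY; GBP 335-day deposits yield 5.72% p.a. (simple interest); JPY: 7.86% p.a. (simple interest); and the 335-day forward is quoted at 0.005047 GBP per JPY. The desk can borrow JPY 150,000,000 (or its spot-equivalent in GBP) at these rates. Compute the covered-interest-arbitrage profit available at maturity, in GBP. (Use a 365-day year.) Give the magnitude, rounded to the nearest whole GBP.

GBP 26,968

T = 335/365 years.
Keep in JPY, deliver into the forward: 150,000,000·1.07213973·0.005047 = GBP 811,663.38.
Swap to GBP now, deposit: 150,000,000·0.005312·1.05249863 = GBP 838,630.91.
The quoted forward undervalues JPY, so borrow JPY, convert to GBP at spot, deposit the GBP at 5.72%, and buy JPY forward at 0.005047 to cover the loan.
The gap between the two covered legs is GBP 26,968.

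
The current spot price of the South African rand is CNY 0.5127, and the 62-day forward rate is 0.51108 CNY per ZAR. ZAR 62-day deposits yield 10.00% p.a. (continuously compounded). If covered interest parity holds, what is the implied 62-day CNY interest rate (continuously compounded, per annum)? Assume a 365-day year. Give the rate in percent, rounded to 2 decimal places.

8.14%

T = 62/365 years.
CIP gives F = S · g_CNY/g_ZAR, so g_CNY/g_ZAR = 0.51108/0.5127 = 0.9968403.
The ZAR side grows by e^(0.1000×62/365) = 1.0171314.
So the CNY growth factor = 1.0139176.
Take logs: ln 1.0139176 / (62/365) = 0.081369, so 8.14%.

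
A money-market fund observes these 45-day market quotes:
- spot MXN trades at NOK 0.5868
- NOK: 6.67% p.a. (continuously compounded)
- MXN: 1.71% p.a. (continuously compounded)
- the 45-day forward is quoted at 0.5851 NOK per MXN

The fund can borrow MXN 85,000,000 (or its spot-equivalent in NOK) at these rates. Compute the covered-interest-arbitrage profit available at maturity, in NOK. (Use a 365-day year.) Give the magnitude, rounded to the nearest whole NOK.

T = 45/365 years.
Invest the MXN and cover forward: 85,000,000 × 1.002110443 × 0.5851 = NOK 49,838,459.72.
Convert at spot and invest in NOK: 85,000,000 × 0.5868 × 1.0082571918 = NOK 50,289,852.21.
The quoted forward undervalues MXN, so borrow MXN, convert to NOK at spot, deposit the NOK at 6.67%, and buy MXN forward at 0.5851 to cover the loan.
The gap between the two covered legs is NOK 451,392.

NOK 451,392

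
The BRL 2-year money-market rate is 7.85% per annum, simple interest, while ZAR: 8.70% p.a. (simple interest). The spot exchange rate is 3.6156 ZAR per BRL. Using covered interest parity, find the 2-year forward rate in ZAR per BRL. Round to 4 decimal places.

T = 2 years.
ZAR growth factor: 1 + 0.0870×2 = 1.174000.
BRL growth factor: 1 + 0.0785×2 = 1.157000.
CIP: F = S · (grow ZAR)/(grow BRL) = 3.6156 × 1.174000/1.157000 = 3.668725 ZAR per BRL.

3.6687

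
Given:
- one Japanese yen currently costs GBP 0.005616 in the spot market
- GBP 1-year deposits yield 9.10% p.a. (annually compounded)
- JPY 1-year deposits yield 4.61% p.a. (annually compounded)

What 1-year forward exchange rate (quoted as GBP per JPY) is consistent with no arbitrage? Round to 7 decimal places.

0.0058570

T = 1 year.
GBP growth factor: (1 + 0.0910)^1 = 1.091000.
JPY accumulates by (1 + 0.0461)^1 = 1.046100.
CIP: F = S · (grow GBP)/(grow JPY) = 0.005616 × 1.091000/1.046100 = 0.005857046 GBP per JPY.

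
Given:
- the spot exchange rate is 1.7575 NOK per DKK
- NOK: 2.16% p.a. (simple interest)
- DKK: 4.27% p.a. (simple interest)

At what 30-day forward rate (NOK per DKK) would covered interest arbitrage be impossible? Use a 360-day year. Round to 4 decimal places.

1.7544

T = 30/360 years.
Growth of 1 NOK over T: 1 + 0.0216×30/360 = 1.001800.
DKK growth factor: 1 + 0.0427×30/360 = 1.0035583.
So F = 1.7575 × 1.001800 / 1.0035583 = 1.754421 (NOK/DKK).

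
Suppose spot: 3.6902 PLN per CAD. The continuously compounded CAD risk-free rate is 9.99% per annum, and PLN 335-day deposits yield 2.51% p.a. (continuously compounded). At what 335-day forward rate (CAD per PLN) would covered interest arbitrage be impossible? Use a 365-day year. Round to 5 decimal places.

0.29025

T = 335/365 years.
PLN growth factor: e^(0.0251×335/365) = 1.0233044.
Growth of 1 CAD over T: e^(0.0999×335/365) = 1.096024.
So F = 3.6902 × 1.0233044 / 1.096024 = 3.445361 (PLN/CAD).
Quoted the other way: 1/3.445361 = 0.29025 CAD per PLN.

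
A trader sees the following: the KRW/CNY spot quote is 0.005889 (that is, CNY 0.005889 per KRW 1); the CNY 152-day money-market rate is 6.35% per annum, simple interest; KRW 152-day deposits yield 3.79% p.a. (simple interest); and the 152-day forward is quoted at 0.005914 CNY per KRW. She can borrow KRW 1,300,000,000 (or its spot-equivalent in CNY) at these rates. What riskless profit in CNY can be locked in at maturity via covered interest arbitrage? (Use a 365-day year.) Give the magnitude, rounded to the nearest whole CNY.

T = 152/365 years.
Keep in KRW, deliver into the forward: 1,300,000,000·1.015783014·0.005914 = CNY 7,809,542.97.
Swap to CNY now, deposit: 1,300,000,000·0.005889·1.026443836 = CNY 7,858,146.08.
The quoted forward undervalues KRW, so borrow KRW, convert to CNY at spot, deposit the CNY at 6.35%, and buy KRW forward at 0.005914 to cover the loan.
The gap between the two covered legs is CNY 48,603.

CNY 48,603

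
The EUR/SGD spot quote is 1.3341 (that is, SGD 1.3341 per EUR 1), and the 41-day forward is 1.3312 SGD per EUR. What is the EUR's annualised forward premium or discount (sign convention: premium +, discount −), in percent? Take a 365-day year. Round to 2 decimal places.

T = 41/365 years.
Period premium: (1.3312 − 1.3341)/1.3341 = -0.0021738.
×(1/T) gives -1.94% p.a.

-1.94%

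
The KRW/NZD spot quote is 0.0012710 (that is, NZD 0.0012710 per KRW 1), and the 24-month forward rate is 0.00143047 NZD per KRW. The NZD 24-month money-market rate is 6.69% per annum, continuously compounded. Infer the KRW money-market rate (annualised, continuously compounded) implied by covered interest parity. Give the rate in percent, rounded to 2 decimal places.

T = 2 years.
By CIP, F/S equals the NZD-to-KRW growth ratio: 0.00143047/0.001271 = 1.1254681.
NZD growth factor: e^(0.0669×2) = 1.1431642.
That pins the KRW growth at 1.0157233.
Take logs: ln 1.0157233 / 2 = 0.007800, so 0.78%.

0.78%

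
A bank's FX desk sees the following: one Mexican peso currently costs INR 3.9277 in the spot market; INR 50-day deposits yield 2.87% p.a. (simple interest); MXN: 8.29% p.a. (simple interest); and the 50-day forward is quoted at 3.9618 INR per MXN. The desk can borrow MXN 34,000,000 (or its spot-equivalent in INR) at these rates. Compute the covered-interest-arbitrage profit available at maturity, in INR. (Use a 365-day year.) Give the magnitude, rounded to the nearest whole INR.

T = 50/365 years.
Invest the MXN and cover forward: 34,000,000 × 1.01135616438 × 3.9618 = INR 136,230,888.97.
Convert at spot and invest in INR: 34,000,000 × 3.9277 × 1.00393150685 = INR 134,066,820.50.
The quoted forward overvalues MXN, so borrow INR, buy MXN at spot, deposit the MXN at 8.29%, and sell the proceeds forward at 3.9618.
Arbitrage profit = |136,230,888.97 − 134,066,820.50| = INR 2,164,068.

INR 2,164,068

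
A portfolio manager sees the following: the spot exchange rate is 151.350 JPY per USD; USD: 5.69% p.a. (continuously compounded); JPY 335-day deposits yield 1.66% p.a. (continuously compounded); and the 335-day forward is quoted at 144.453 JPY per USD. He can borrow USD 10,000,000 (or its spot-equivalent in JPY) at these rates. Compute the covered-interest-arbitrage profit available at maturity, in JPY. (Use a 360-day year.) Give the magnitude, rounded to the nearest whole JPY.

T = 335/360 years.
Invest the USD and cover forward: 10,000,000 × 1.054375460544 × 144.453 = JPY 1,523,076,984.02.
Convert at spot and invest in JPY: 10,000,000 × 151.350 × 1.015567147267 = JPY 1,537,060,877.39.
The quoted forward undervalues USD, so borrow USD, convert to JPY at spot, deposit the JPY at 1.66%, and buy USD forward at 144.453 to cover the loan.
Profit = 1,537,060,877.39 − 1,523,076,984.02 = JPY 13,983,893.

JPY 13,983,893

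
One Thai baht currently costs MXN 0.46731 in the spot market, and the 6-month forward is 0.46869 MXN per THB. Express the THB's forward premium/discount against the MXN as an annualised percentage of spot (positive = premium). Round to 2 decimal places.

T = 6/12 years.
THB trades forward at +0.29531% vs spot over the period.
×(1/T) gives 0.59% p.a.

+0.59%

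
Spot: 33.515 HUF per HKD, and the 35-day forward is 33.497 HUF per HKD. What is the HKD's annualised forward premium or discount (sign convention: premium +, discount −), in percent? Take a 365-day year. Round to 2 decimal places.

-0.56%

T = 35/365 years.
HKD trades forward at -0.05371% vs spot over the period.
×(1/T) gives -0.56% p.a.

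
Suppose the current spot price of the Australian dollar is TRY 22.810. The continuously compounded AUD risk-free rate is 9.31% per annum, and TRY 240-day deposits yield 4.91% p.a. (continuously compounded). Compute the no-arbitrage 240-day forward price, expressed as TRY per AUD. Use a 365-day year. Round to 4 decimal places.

22.1595

T = 240/365 years.
TRY accumulates by e^(0.0491×240/365) = 1.03281174.
AUD growth factor: e^(0.0931×240/365) = 1.06312899.
CIP: F = S · (grow TRY)/(grow AUD) = 22.81 × 1.03281174/1.06312899 = 22.159527 TRY per AUD.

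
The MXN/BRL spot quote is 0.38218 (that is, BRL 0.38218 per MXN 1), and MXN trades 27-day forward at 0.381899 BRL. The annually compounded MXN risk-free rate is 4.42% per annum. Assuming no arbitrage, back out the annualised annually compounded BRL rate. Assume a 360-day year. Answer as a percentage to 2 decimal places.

T = 27/360 years.
By CIP, F/S equals the BRL-to-MXN growth ratio: 0.381899/0.38218 = 0.9992647.
The MXN side grows by (1 + 0.0442)^(27/360) = 1.0032491.
Hence g_BRL = 1.0025114.
Annualise: 1.0025114^(360/27) − 1 = 0.034009 = 3.40%.

3.40%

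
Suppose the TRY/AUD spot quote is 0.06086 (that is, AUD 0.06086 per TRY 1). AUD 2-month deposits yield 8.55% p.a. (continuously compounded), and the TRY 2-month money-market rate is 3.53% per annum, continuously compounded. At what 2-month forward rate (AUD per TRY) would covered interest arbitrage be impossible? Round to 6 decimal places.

T = 2/12 years.
AUD growth factor: e^(0.0855×2/12) = 1.014352.
TRY accumulates by e^(0.0353×2/12) = 1.0059007.
So F = 0.06086 × 1.014352 / 1.0059007 = 0.06137133 (AUD/TRY).

0.061371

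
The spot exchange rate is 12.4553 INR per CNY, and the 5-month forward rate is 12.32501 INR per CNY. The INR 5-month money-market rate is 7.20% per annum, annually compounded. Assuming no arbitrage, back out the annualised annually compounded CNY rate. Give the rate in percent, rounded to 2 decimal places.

9.94%

T = 5/12 years.
By CIP, F/S equals the INR-to-CNY growth ratio: 12.32501/12.4553 = 0.9895394.
The INR side grows by (1 + 0.0720)^(5/12) = 1.0293929.
That pins the CNY growth at 1.0402748.
r = 1.0402748^(12/5) − 1 = 0.099399 → 9.94%.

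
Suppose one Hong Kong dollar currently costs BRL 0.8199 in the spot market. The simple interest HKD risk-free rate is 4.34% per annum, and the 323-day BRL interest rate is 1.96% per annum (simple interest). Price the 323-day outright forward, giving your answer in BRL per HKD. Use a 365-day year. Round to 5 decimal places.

T = 323/365 years.
BRL accumulates by 1 + 0.0196×323/365 = 1.0173447.
HKD growth factor: 1 + 0.0434×323/365 = 1.038406.
CIP: F = S · (grow BRL)/(grow HKD) = 0.8199 × 1.0173447/1.038406 = 0.8032705 BRL per HKD.

0.80327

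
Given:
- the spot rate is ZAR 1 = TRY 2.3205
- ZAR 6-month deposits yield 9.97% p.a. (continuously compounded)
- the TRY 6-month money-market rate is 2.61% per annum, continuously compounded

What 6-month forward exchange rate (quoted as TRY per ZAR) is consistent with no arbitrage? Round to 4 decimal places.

2.2367

T = 6/12 years.
TRY growth factor: e^(0.0261×6/12) = 1.0131355.
ZAR accumulates by e^(0.0997×6/12) = 1.0511134.
Forward (TRY per ZAR) = 2.3205 × 1.0131355 / 1.0511134 = 2.236658.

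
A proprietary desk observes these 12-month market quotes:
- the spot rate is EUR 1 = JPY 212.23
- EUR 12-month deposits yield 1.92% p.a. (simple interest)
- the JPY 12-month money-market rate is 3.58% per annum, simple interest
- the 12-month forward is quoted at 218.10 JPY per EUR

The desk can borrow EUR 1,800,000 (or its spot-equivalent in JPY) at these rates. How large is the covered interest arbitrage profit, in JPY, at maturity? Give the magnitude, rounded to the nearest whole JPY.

JPY 4,427,435

T = 1 year.
Route A — deposit EUR, sell forward: 1,800,000 × 1.019200 × 218.10 = JPY 400,117,536.00.
Route B — convert at spot, deposit JPY: 1,800,000 × 212.23 × 1.035800 = JPY 395,690,101.20.
The quoted forward overvalues EUR, so borrow JPY, buy EUR at spot, deposit the EUR at 1.92%, and sell the proceeds forward at 218.10.
Profit = 400,117,536.00 − 395,690,101.20 = JPY 4,427,435.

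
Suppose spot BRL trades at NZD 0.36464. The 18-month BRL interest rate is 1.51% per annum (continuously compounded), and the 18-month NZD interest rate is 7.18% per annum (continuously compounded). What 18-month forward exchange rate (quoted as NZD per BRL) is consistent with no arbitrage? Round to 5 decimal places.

T = 18/12 years.
Growth of 1 NZD over T: e^(0.0718×18/12) = 1.1137136.
BRL growth factor: e^(0.0151×18/12) = 1.0229085.
So F = 0.36464 × 1.1137136 / 1.0229085 = 0.3970096 (NZD/BRL).

0.39701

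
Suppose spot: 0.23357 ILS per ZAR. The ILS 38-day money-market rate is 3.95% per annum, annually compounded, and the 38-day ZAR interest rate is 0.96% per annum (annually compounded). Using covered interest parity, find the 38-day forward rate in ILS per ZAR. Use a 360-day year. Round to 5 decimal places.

T = 38/360 years.
ILS accumulates by (1 + 0.0395)^(38/360) = 1.0040976.
ZAR accumulates by (1 + 0.0096)^(38/360) = 1.001009.
Forward (ILS per ZAR) = 0.23357 × 1.0040976 / 1.001009 = 0.2342907.

0.23429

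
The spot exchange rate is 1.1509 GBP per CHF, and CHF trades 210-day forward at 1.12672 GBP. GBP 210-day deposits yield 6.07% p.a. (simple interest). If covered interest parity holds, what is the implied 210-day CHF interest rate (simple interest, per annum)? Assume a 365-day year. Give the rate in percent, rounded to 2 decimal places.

9.93%

T = 210/365 years.
By CIP, F/S equals the GBP-to-CHF growth ratio: 1.12672/1.1509 = 0.9789904.
GBP growth factor: 1 + 0.0607×210/365 = 1.0349233.
That pins the CHF growth at 1.0571332.
r = (1.0571332 − 1)/(210/365) = 0.099303 → 9.93%.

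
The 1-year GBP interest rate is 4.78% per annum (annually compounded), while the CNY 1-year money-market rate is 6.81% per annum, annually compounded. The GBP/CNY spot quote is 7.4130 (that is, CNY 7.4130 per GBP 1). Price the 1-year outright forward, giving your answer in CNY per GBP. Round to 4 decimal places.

T = 1 year.
Growth of 1 CNY over T: (1 + 0.0681)^1 = 1.068100.
Growth of 1 GBP over T: (1 + 0.0478)^1 = 1.047800.
CIP: F = S · (grow CNY)/(grow GBP) = 7.413 × 1.068100/1.047800 = 7.556619 CNY per GBP.

7.5566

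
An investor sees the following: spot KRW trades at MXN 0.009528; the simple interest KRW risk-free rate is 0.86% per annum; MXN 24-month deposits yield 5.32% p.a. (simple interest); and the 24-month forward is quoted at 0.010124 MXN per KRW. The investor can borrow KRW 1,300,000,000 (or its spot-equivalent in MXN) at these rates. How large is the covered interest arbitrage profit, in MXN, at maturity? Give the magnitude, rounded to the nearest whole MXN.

T = 2 years.
Route A — deposit KRW, sell forward: 1,300,000,000 × 1.017200 × 0.010124 = MXN 13,387,572.64.
Route B — convert at spot, deposit MXN: 1,300,000,000 × 0.009528 × 1.106400 = MXN 13,704,312.96.
The quoted forward undervalues KRW, so borrow KRW, convert to MXN at spot, deposit the MXN at 5.32%, and buy KRW forward at 0.010124 to cover the loan.
Arbitrage profit = |13,387,572.64 − 13,704,312.96| = MXN 316,740.

MXN 316,740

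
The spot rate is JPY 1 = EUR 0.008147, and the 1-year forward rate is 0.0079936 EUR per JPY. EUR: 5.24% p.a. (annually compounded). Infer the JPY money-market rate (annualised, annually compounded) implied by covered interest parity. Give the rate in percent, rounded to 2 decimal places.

7.26%

T = 1 year.
F/S = 0.0079936/0.008147 = 0.9811710 = (growth of EUR) / (growth of JPY).
The EUR side grows by (1 + 0.0524)^1 = 1.052400.
Hence g_JPY = 1.0725959.
r = 1.0725959^(1/1) − 1 = 0.072596 → 7.26%.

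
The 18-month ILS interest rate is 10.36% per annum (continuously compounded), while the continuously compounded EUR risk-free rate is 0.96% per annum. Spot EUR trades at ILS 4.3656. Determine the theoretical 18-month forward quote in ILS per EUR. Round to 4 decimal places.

5.0267

T = 18/12 years.
ILS growth factor: e^(0.1036×18/12) = 1.1681251.
EUR accumulates by e^(0.0096×18/12) = 1.0145042.
So F = 4.3656 × 1.1681251 / 1.0145042 = 5.026659 (ILS/EUR).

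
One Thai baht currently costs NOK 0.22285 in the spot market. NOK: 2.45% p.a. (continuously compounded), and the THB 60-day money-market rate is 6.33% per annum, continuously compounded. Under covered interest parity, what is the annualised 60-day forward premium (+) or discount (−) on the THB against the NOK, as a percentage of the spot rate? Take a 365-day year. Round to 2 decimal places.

-3.87%

T = 60/365 years.
No-arbitrage forward: 0.22285 × 1.0040355 / 1.0104598 = 0.22143316 NOK/THB.
Annualised premium = (F − S)/S × (1/T) = (0.22143316 − 0.22285)/0.22285 ÷ (60/365) = -3.87%.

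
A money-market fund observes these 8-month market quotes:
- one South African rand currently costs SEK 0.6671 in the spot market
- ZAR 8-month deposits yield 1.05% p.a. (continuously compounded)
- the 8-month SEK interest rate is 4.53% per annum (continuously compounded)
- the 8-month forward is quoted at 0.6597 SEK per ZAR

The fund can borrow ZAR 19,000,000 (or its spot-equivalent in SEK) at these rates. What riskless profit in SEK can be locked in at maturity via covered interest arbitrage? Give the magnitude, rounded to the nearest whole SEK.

SEK 441,173

T = 8/12 years.
Invest the ZAR and cover forward: 19,000,000 × 1.0070245573 × 0.6597 = SEK 12,622,347.91.
Convert at spot and invest in SEK: 19,000,000 × 0.6671 × 1.0306606455 = SEK 13,063,520.62.
The quoted forward undervalues ZAR, so borrow ZAR, convert to SEK at spot, deposit the SEK at 4.53%, and buy ZAR forward at 0.6597 to cover the loan.
Profit = 13,063,520.62 − 12,622,347.91 = SEK 441,173.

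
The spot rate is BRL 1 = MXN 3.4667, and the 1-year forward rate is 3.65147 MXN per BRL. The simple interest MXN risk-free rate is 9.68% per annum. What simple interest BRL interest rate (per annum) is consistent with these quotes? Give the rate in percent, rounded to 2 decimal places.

4.13%

T = 1 year.
F/S = 3.65147/3.4667 = 1.0532985 = (growth of MXN) / (growth of BRL).
MXN growth factor: 1 + 0.0968×1 = 1.096800.
So the BRL growth factor = 1.0413003.
r = (1.0413003 − 1)/1 = 0.041300 → 4.13%.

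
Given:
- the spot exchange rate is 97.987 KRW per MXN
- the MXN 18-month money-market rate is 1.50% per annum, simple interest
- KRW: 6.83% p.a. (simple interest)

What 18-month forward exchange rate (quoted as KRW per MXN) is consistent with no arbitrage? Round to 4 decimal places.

105.6487

T = 18/12 years.
Growth of 1 KRW over T: 1 + 0.0683×18/12 = 1.102450.
MXN accumulates by 1 + 0.0150×18/12 = 1.022500.
So F = 97.987 × 1.102450 / 1.022500 = 105.648673 (KRW/MXN).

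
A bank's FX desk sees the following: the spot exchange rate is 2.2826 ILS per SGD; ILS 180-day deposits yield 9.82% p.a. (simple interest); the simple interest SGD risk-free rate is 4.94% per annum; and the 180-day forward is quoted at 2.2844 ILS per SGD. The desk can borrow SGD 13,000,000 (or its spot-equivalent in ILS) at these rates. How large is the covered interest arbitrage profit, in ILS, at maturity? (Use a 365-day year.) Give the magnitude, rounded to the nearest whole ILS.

T = 180/365 years.
Invest the SGD and cover forward: 13,000,000 × 1.0243616438 × 2.2844 = ILS 30,420,672.61.
Convert at spot and invest in ILS: 13,000,000 × 2.2826 × 1.0484273973 = ILS 31,110,824.90.
The quoted forward undervalues SGD, so borrow SGD, convert to ILS at spot, deposit the ILS at 9.82%, and buy SGD forward at 2.2844 to cover the loan.
Arbitrage profit = |30,420,672.61 − 31,110,824.90| = ILS 690,152.

ILS 690,152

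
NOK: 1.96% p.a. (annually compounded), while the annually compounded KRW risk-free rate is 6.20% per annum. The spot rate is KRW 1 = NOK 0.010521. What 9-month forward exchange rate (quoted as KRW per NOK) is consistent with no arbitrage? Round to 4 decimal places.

T = 9/12 years.
NOK accumulates by (1 + 0.0196)^(9/12) = 1.01466428.
Growth of 1 KRW over T: (1 + 0.0620)^(9/12) = 1.04614862.
CIP: F = S · (grow NOK)/(grow KRW) = 0.010521 × 1.01466428/1.04614862 = 0.010204366 NOK per KRW.
Invert for KRW per NOK: 1 / 0.010204366 = 97.9973.

97.9973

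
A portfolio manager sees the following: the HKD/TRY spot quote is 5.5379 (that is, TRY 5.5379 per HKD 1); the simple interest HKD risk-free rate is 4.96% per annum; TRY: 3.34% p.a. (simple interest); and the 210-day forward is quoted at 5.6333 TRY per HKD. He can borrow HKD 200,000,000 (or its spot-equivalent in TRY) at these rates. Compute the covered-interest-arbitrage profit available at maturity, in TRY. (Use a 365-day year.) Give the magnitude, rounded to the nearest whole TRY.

T = 210/365 years.
Keep in HKD, deliver into the forward: 200,000,000·1.028536986301·5.6333 = TRY 1,158,811,480.99.
Swap to TRY now, deposit: 200,000,000·5.5379·1.019216438356 = TRY 1,128,863,742.79.
The quoted forward overvalues HKD, so borrow TRY, buy HKD at spot, deposit the HKD at 4.96%, and sell the proceeds forward at 5.6333.
The gap between the two covered legs is TRY 29,947,738.

TRY 29,947,738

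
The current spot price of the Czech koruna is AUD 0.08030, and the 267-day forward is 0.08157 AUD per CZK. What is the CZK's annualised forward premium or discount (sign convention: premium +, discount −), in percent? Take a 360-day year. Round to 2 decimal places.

+2.13%

T = 267/360 years.
CZK trades forward at +1.58157% vs spot over the period.
Annualise by dividing by T: 0.0158157 / (267/360) = 0.021325 → 2.13%.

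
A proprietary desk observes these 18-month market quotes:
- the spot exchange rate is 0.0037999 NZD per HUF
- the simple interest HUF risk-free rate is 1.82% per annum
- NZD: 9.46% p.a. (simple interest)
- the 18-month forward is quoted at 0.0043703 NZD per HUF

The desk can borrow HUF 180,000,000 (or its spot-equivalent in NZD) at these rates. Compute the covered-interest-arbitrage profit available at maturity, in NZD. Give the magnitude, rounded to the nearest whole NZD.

NZD 27,091

T = 18/12 years.
Invest the HUF and cover forward: 180,000,000 × 1.027300 × 0.0043703 = NZD 808,129.65.
Convert at spot and invest in NZD: 180,000,000 × 0.0037999 × 1.141900 = NZD 781,039.05.
The quoted forward overvalues HUF, so borrow NZD, buy HUF at spot, deposit the HUF at 1.82%, and sell the proceeds forward at 0.0043703.
Profit = 808,129.65 − 781,039.05 = NZD 27,091.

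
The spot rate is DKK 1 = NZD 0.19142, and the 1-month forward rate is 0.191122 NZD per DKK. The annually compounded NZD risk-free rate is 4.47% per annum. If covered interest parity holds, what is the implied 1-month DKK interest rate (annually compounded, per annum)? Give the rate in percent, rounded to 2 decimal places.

T = 1/12 years.
CIP gives F = S · g_NZD/g_DKK, so g_NZD/g_DKK = 0.191122/0.19142 = 0.9984432.
NZD growth factor: (1 + 0.0447)^(1/12) = 1.0036508.
Hence g_DKK = 1.0052157.
r = 1.0052157^(12/1) − 1 = 0.064415 → 6.44%.

6.44%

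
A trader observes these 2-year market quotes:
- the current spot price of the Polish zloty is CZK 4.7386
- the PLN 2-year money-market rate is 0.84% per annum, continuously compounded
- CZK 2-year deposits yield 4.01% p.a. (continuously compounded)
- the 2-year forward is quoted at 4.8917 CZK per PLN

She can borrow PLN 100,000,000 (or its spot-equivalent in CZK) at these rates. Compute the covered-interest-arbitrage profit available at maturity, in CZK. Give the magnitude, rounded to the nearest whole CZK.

T = 2 years.
Invest the PLN and cover forward: 100,000,000 × 1.0169419136 × 4.8917 = CZK 497,457,475.88.
Convert at spot and invest in CZK: 100,000,000 × 4.7386 × 1.08350374676 = CZK 513,429,085.44.
The quoted forward undervalues PLN, so borrow PLN, convert to CZK at spot, deposit the CZK at 4.01%, and buy PLN forward at 4.8917 to cover the loan.
Arbitrage profit = |497,457,475.88 − 513,429,085.44| = CZK 15,971,610.

CZK 15,971,610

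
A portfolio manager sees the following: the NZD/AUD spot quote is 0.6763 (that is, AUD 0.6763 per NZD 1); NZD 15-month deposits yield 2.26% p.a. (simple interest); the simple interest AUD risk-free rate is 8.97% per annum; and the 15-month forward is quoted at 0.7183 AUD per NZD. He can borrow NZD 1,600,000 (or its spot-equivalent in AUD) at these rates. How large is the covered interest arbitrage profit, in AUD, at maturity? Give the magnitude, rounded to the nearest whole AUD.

T = 15/12 years.
Invest the NZD and cover forward: 1,600,000 × 1.028250 × 0.7183 = AUD 1,181,747.16.
Convert at spot and invest in AUD: 1,600,000 × 0.6763 × 1.112125 = AUD 1,203,408.22.
The quoted forward undervalues NZD, so borrow NZD, convert to AUD at spot, deposit the AUD at 8.97%, and buy NZD forward at 0.7183 to cover the loan.
The gap between the two covered legs is AUD 21,661.

AUD 21,661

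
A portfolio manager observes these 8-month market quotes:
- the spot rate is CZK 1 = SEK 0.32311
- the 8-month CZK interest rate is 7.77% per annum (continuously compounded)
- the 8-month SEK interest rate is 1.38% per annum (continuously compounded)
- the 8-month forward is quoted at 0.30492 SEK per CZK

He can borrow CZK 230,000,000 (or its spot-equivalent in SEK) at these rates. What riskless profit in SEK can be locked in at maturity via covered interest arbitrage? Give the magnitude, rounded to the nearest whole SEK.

SEK 1,142,003

T = 8/12 years.
Invest the CZK and cover forward: 230,000,000 × 1.0531650884 × 0.30492 = SEK 73,860,152.71.
Convert at spot and invest in SEK: 230,000,000 × 0.32311 × 1.0092424501 = SEK 75,002,155.45.
The quoted forward undervalues CZK, so borrow CZK, convert to SEK at spot, deposit the SEK at 1.38%, and buy CZK forward at 0.30492 to cover the loan.
The gap between the two covered legs is SEK 1,142,003.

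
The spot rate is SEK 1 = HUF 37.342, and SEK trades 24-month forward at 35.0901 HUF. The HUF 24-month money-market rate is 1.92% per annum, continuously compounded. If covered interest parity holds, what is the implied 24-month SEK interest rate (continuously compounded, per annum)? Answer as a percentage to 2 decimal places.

5.03%

T = 2 years.
CIP gives F = S · g_HUF/g_SEK, so g_HUF/g_SEK = 35.0901/37.342 = 0.9396952.
HUF growth factor: e^(0.0192×2) = 1.0391468.
That pins the SEK growth at 1.1058339.
Take logs: ln 1.1058339 / 2 = 0.050300, so 5.03%.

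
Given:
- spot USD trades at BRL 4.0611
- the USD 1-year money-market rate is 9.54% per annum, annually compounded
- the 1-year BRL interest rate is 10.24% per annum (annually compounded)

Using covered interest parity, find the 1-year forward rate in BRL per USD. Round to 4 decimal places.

4.0871

T = 1 year.
Growth of 1 BRL over T: (1 + 0.1024)^1 = 1.102400.
USD growth factor: (1 + 0.0954)^1 = 1.095400.
So F = 4.0611 × 1.102400 / 1.095400 = 4.087052 (BRL/USD).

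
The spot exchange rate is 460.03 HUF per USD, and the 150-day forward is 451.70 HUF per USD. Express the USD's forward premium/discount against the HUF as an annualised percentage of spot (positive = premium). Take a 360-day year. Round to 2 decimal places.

T = 150/360 years.
(F − S)/S = (451.70 − 460.03)/460.03 = -0.0181075.
Per annum: -0.0181075 / (150/360) = -0.043458 = -4.35%.

-4.35%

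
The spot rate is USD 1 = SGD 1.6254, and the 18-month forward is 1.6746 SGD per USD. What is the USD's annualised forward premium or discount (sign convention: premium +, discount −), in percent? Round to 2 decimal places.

+2.02%

T = 18/12 years.
Period premium: (1.6746 − 1.6254)/1.6254 = 0.0302695.
×(1/T) gives 2.02% p.a.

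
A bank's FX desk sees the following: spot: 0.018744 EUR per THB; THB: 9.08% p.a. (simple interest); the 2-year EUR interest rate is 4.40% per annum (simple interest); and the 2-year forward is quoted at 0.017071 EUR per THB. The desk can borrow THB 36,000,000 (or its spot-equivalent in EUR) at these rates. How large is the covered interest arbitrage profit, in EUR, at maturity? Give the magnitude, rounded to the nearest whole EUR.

T = 2 years.
Keep in THB, deliver into the forward: 36,000,000·1.181600·0.017071 = EUR 726,159.37.
Swap to EUR now, deposit: 36,000,000·0.018744·1.088000 = EUR 734,164.99.
The quoted forward undervalues THB, so borrow THB, convert to EUR at spot, deposit the EUR at 4.40%, and buy THB forward at 0.017071 to cover the loan.
Arbitrage profit = |726,159.37 − 734,164.99| = EUR 8,006.

EUR 8,006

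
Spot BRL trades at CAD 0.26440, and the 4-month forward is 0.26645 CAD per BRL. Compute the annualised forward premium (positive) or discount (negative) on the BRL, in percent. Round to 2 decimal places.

+2.33%

T = 4/12 years.
BRL trades forward at +0.77534% vs spot over the period.
Per annum: 0.0077534 / (4/12) = 0.023260 = 2.33%.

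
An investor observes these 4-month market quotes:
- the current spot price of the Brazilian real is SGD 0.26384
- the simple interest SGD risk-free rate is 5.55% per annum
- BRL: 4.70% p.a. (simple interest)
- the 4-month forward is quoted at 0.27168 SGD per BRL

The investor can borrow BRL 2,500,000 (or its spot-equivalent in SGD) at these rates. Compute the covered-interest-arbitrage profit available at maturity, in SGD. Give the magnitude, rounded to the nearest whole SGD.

SGD 18,038

T = 4/12 years.
Invest the BRL and cover forward: 2,500,000 × 1.01566667 × 0.27168 = SGD 689,840.80.
Convert at spot and invest in SGD: 2,500,000 × 0.26384 × 1.018500 = SGD 671,802.60.
The quoted forward overvalues BRL, so borrow SGD, buy BRL at spot, deposit the BRL at 4.70%, and sell the proceeds forward at 0.27168.
The gap between the two covered legs is SGD 18,038.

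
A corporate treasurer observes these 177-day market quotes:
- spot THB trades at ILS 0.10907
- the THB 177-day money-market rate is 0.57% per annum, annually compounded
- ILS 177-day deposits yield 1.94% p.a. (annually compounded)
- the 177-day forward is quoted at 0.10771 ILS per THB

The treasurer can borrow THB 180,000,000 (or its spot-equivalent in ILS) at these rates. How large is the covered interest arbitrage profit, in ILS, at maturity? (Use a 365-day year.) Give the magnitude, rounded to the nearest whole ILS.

T = 177/365 years.
Invest the THB and cover forward: 180,000,000 × 1.0027600637 × 0.10771 = ILS 19,441,311.56.
Convert at spot and invest in ILS: 180,000,000 × 0.10907 × 1.0093611239 = ILS 19,816,383.20.
The quoted forward undervalues THB, so borrow THB, convert to ILS at spot, deposit the ILS at 1.94%, and buy THB forward at 0.10771 to cover the loan.
Arbitrage profit = |19,441,311.56 − 19,816,383.20| = ILS 375,072.

ILS 375,072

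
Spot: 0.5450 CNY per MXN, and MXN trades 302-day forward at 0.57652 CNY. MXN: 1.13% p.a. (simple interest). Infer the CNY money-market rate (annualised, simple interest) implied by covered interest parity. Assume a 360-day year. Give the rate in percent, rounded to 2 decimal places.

T = 302/360 years.
F/S = 0.57652/0.545 = 1.0578349 = (growth of CNY) / (growth of MXN).
The MXN side grows by 1 + 0.0113×302/360 = 1.0094794.
So the CNY growth factor = 1.0678625.
(1.0678625 − 1)/T = 0.080896, i.e. 8.09%.

8.09%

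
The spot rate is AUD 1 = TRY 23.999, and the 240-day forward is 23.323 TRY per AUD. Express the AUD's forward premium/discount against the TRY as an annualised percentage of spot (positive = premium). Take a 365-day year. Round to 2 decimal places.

T = 240/365 years.
Period premium: (23.323 − 23.999)/23.999 = -0.0281678.
×(1/T) gives -4.28% p.a.

-4.28%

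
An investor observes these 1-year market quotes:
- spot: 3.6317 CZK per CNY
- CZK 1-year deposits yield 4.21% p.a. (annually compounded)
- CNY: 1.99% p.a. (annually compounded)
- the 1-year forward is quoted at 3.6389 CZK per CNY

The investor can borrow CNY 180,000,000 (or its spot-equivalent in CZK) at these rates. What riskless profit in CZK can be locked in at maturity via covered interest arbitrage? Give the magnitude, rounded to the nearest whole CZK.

T = 1 year.
Route A — deposit CNY, sell forward: 180,000,000 × 1.019900 × 3.6389 = CZK 668,036,539.80.
Route B — convert at spot, deposit CZK: 180,000,000 × 3.6317 × 1.042100 = CZK 681,227,022.60.
The quoted forward undervalues CNY, so borrow CNY, convert to CZK at spot, deposit the CZK at 4.21%, and buy CNY forward at 3.6389 to cover the loan.
The gap between the two covered legs is CZK 13,190,483.

CZK 13,190,483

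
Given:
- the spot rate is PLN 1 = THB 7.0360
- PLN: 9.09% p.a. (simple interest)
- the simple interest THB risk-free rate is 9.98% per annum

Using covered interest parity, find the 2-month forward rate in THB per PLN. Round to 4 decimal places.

7.0463

T = 2/12 years.
THB accumulates by 1 + 0.0998×2/12 = 1.0166333.
Growth of 1 PLN over T: 1 + 0.0909×2/12 = 1.015150.
So F = 7.036 × 1.0166333 / 1.015150 = 7.046281 (THB/PLN).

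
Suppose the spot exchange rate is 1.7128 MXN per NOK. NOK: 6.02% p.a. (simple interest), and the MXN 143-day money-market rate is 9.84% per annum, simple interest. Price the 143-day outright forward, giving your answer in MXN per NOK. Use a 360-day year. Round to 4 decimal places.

1.7382

T = 143/360 years.
Growth of 1 MXN over T: 1 + 0.0984×143/360 = 1.0390867.
NOK growth factor: 1 + 0.0602×143/360 = 1.0239128.
So F = 1.7128 × 1.0390867 / 1.0239128 = 1.738183 (MXN/NOK).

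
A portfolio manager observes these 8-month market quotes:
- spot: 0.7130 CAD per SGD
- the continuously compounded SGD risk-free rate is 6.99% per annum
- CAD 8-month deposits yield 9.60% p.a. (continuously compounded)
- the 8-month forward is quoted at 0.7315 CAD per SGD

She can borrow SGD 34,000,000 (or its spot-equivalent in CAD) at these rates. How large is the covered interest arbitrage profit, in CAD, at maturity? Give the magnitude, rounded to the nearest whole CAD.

CAD 213,206

T = 8/12 years.
Keep in SGD, deliver into the forward: 34,000,000·1.0477028441·0.7315 = CAD 26,057,417.44.
Swap to CAD now, deposit: 34,000,000·0.7130·1.0660923988 = CAD 25,844,211.93.
The quoted forward overvalues SGD, so borrow CAD, buy SGD at spot, deposit the SGD at 6.99%, and sell the proceeds forward at 0.7315.
The gap between the two covered legs is CAD 213,206.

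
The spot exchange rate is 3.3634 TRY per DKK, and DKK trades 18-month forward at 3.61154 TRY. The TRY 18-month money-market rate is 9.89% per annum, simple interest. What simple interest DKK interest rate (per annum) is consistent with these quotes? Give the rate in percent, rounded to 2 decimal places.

T = 18/12 years.
By CIP, F/S equals the TRY-to-DKK growth ratio: 3.61154/3.3634 = 1.0737765.
The TRY side grows by 1 + 0.0989×18/12 = 1.148350.
Hence g_DKK = 1.0694497.
r = (1.0694497 − 1)/(18/12) = 0.046300 → 4.63%.

4.63%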